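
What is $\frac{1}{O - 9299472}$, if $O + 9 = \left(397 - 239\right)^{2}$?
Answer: $- \frac{1}{9274517} \approx -1.0782 \cdot 10^{-7}$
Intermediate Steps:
$O = 24955$ ($O = -9 + \left(397 - 239\right)^{2} = -9 + 158^{2} = -9 + 24964 = 24955$)
$\frac{1}{O - 9299472} = \frac{1}{24955 - 9299472} = \frac{1}{-9274517} = - \frac{1}{9274517}$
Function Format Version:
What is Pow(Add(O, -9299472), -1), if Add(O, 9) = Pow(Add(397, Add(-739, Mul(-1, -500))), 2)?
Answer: Rational(-1, 9274517) ≈ -1.0782e-7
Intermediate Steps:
O = 24955 (O = Add(-9, Pow(Add(397, Add(-739, Mul(-1, -500))), 2)) = Add(-9, Pow(Add(397, Add(-739, 500)), 2)) = Add(-9, Pow(Add(397, -239), 2)) = Add(-9, Pow(158, 2)) = Add(-9, 24964) = 24955)
Pow(Add(O, -9299472), -1) = Pow(Add(24955, -9299472), -1) = Pow(-9274517, -1) = Rational(-1, 9274517)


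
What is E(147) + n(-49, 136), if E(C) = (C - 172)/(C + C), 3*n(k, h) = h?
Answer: 13303/294 ≈ 45.248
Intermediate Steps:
n(k, h) = h/3
E(C) = (-172 + C)/(2*C) (E(C) = (-172 + C)/((2*C)) = (-172 + C)*(1/(2*C)) = (-172 + C)/(2*C))
E(147) + n(-49, 136) = (1/2)*(-172 + 147)/147 + (1/3)*136 = (1/2)*(1/147)*(-25) + 136/3 = -25/294 + 136/3 = 13303/294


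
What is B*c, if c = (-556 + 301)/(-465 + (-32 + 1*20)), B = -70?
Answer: -5950/159 ≈ -37.421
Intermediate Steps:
c = 85/159 (c = -255/(-465 + (-32 + 20)) = -255/(-465 - 12) = -255/(-477) = -255*(-1/477) = 85/159 ≈ 0.53459)
B*c = -70*85/159 = -5950/159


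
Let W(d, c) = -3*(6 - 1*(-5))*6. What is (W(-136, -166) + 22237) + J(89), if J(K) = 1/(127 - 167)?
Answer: 881559/40 ≈ 22039.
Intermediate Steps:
W(d, c) = -198 (W(d, c) = -3*(6 + 5)*6 = -3*11*6 = -33*6 = -198)
J(K) = -1/40 (J(K) = 1/(-40) = -1/40)
(W(-136, -166) + 22237) + J(89) = (-198 + 22237) - 1/40 = 22039 - 1/40 = 881559/40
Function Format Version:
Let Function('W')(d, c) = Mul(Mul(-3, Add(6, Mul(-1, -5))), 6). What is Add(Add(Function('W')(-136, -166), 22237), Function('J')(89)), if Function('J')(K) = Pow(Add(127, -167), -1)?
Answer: Rational(881559, 40) ≈ 22039.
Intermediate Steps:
Function('W')(d, c) = -198 (Function('W')(d, c) = Mul(Mul(-3, Add(6, 5)), 6) = Mul(Mul(-3, 11), 6) = Mul(-33, 6) = -198)
Function('J')(K) = Rational(-1, 40) (Function('J')(K) = Pow(-40, -1) = Rational(-1, 40))
Add(Add(Function('W')(-136, -166), 22237), Function('J')(89)) = Add(Add(-198, 22237), Rational(-1, 40)) = Add(22039, Rational(-1, 40)) = Rational(881559, 40)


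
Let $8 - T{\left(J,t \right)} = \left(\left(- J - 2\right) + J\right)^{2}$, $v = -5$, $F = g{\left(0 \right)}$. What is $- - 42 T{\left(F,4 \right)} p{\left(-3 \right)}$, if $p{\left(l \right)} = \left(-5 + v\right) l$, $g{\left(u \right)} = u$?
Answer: $5040$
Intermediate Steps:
$F = 0$
$p{\left(l \right)} = - 10 l$ ($p{\left(l \right)} = \left(-5 - 5\right) l = - 10 l$)
$T{\left(J,t \right)} = 4$ ($T{\left(J,t \right)} = 8 - \left(\left(- J - 2\right) + J\right)^{2} = 8 - \left(\left(-2 - J\right) + J\right)^{2} = 8 - \left(-2\right)^{2} = 8 - 4 = 4$)
$- - 42 T{\left(F,4 \right)} p{\left(-3 \right)} = - \left(-42\right) 4 \left(\left(-10\right) \left(-3\right)\right) = - \left(-168\right) 30 = \left(-1\right) \left(-5040\right) = 5040$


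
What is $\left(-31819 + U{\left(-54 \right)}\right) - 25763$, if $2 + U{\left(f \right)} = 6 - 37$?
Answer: $-57615$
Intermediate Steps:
$U{\left(f \right)} = -33$ ($U{\left(f \right)} = -2 + \left(6 - 37\right) = -2 - 31 = -33$)
$\left(-31819 + U{\left(-54 \right)}\right) - 25763 = \left(-31819 - 33\right) - 25763 = -31852 - 25763 = -57615$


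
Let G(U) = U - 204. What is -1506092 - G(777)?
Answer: -1506665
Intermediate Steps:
G(U) = -204 + U
-1506092 - G(777) = -1506092 - (-204 + 777) = -1506092 - 1*573 = -1506092 - 573 = -1506665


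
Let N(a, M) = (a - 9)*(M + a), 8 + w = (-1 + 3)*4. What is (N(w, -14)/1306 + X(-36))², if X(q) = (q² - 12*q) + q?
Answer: 1220890193721/426409 ≈ 2.8632e+6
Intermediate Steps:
w = 0 (w = -8 + (-1 + 3)*4 = -8 + 2*4 = -8 + 8 = 0)
N(a, M) = (-9 + a)*(M + a)
X(q) = q² - 11*q
(N(w, -14)/1306 + X(-36))² = ((0² - 9*(-14) - 9*0 - 14*0)/1306 - 36*(-11 - 36))² = ((0 + 126 + 0 + 0)*(1/1306) - 36*(-47))² = (126*(1/1306) + 1692)² = (63/653 + 1692)² = (1104939/653)² = 1220890193721/426409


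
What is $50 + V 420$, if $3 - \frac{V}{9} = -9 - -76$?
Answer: $-241870$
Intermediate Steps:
$V = -576$ ($V = 27 - 9 \left(-9 - -76\right) = 27 - 9 \left(-9 + 76\right) = 27 - 603 = -576$)
$50 + V 420 = 50 - 241920 = -241870$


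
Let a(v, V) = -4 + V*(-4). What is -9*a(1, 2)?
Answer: 108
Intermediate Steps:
a(v, V) = -4 - 4*V
-9*a(1, 2) = -9*(-4 - 4*2) = -9*(-4 - 8) = -9*(-12) = 108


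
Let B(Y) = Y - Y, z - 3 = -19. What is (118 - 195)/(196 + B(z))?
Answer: -11/28 ≈ -0.39286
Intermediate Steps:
z = -16 (z = 3 - 19 = -16)
B(Y) = 0
(118 - 195)/(196 + B(z)) = (118 - 195)/(196 + 0) = -77/196 = -77*1/196 = -11/28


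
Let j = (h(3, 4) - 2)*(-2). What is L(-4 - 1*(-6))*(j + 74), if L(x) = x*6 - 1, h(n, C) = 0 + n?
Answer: 792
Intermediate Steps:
h(n, C) = n
L(x) = -1 + 6*x (L(x) = 6*x - 1 = -1 + 6*x)
j = -2 (j = (3 - 2)*(-2) = 1*(-2) = -2)
L(-4 - 1*(-6))*(j + 74) = (-1 + 6*(-4 - 1*(-6)))*(-2 + 74) = (-1 + 6*(-4 + 6))*72 = (-1 + 6*2)*72 = (-1 + 12)*72 = 11*72 = 792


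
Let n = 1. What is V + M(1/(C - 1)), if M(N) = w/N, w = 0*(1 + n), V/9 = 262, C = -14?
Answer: 2358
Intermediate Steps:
V = 2358 (V = 9*262 = 2358)
w = 0 (w = 0*(1 + 1) = 0*2 = 0)
M(N) = 0 (M(N) = 0/N = 0)
V + M(1/(C - 1)) = 2358 + 0 = 2358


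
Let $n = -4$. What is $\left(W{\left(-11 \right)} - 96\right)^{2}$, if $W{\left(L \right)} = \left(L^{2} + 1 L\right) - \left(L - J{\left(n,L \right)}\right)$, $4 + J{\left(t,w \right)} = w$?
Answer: $100$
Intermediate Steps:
$J{\left(t,w \right)} = -4 + w$
$W{\left(L \right)} = -4 + L + L^{2}$ ($W{\left(L \right)} = \left(L^{2} + 1 L\right) + \left(\left(-4 + L\right) - L\right) = \left(L^{2} + L\right) - 4 = \left(L + L^{2}\right) - 4 = -4 + L + L^{2}$)
$\left(W{\left(-11 \right)} - 96\right)^{2} = \left(\left(-4 - 11 + \left(-11\right)^{2}\right) - 96\right)^{2} = \left(\left(-4 - 11 + 121\right) - 96\right)^{2} = \left(106 - 96\right)^{2} = 10^{2} = 100$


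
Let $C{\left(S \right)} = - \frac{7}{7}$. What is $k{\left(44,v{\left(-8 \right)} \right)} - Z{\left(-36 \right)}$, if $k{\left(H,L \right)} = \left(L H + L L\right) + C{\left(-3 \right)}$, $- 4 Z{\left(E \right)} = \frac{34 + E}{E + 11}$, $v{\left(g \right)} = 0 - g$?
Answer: $\frac{20751}{50} \approx 415.02$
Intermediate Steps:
$v{\left(g \right)} = - g$
$Z{\left(E \right)} = - \frac{34 + E}{4 \left(11 + E\right)}$ ($Z{\left(E \right)} = - \frac{\left(34 + E\right) \frac{1}{E + 11}}{4} = - \frac{\left(34 + E\right) \frac{1}{11 + E}}{4} = - \frac{\frac{1}{11 + E} \left(34 + E\right)}{4} = - \frac{34 + E}{4 \left(11 + E\right)}$)
$C{\left(S \right)} = -1$ ($C{\left(S \right)} = \left(-7\right) \frac{1}{7} = -1$)
$k{\left(H,L \right)} = -1 + L^{2} + H L$ ($k{\left(H,L \right)} = \left(L H + L L\right) - 1 = \left(H L + L^{2}\right) - 1 = \left(L^{2} + H L\right) - 1 = -1 + L^{2} + H L$)
$k{\left(44,v{\left(-8 \right)} \right)} - Z{\left(-36 \right)} = \left(-1 + \left(\left(-1\right) \left(-8\right)\right)^{2} + 44 \left(\left(-1\right) \left(-8\right)\right)\right) - \frac{-34 - -36}{4 \left(11 - 36\right)} = \left(-1 + 8^{2} + 44 \cdot 8\right) - \frac{-34 + 36}{4 \left(-25\right)} = \left(-1 + 64 + 352\right) - \frac{1}{4} \left(- \frac{1}{25}\right) 2 = 415 - - \frac{1}{50} = 415 + \frac{1}{50} = \frac{20751}{50}$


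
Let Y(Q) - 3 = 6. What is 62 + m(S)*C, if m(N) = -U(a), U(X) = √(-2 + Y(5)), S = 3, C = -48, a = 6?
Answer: 62 + 48*√7 ≈ 189.00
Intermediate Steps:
Y(Q) = 9 (Y(Q) = 3 + 6 = 9)
U(X) = √7 (U(X) = √(-2 + 9) = √7)
m(N) = -√7
62 + m(S)*C = 62 - √7*(-48) = 62 + 48*√7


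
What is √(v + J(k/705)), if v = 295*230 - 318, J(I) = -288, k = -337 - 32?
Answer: 2*√16811 ≈ 259.31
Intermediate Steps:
k = -369
v = 67532 (v = 67850 - 318 = 67532)
√(v + J(k/705)) = √(67532 - 288) = √67244 = 2*√16811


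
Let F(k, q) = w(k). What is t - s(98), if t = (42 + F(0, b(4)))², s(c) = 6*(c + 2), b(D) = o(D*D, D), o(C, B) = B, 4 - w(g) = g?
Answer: 1516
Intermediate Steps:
w(g) = 4 - g
b(D) = D
F(k, q) = 4 - k
s(c) = 12 + 6*c (s(c) = 6*(2 + c) = 12 + 6*c)
t = 2116 (t = (42 + (4 - 1*0))² = (42 + (4 + 0))² = (42 + 4)² = 46² = 2116)
t - s(98) = 2116 - (12 + 6*98) = 2116 - (12 + 588) = 2116 - 1*600 = 2116 - 600 = 1516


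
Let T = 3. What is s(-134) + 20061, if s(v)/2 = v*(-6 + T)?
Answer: 20865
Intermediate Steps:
s(v) = -6*v (s(v) = 2*(v*(-6 + 3)) = 2*(v*(-3)) = 2*(-3*v) = -6*v)
s(-134) + 20061 = -6*(-134) + 20061 = 804 + 20061 = 20865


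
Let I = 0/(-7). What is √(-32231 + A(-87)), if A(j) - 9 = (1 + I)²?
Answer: I*√32221 ≈ 179.5*I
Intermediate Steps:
I = 0 (I = 0*(-⅐) = 0)
A(j) = 10 (A(j) = 9 + (1 + 0)² = 9 + 1² = 9 + 1 = 10)
√(-32231 + A(-87)) = √(-32231 + 10) = √(-32221) = I*√32221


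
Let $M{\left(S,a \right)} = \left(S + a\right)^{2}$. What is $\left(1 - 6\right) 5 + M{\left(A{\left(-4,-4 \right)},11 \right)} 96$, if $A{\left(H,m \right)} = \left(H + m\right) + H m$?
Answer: $34631$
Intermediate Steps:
$A{\left(H,m \right)} = H + m + H m$
$\left(1 - 6\right) 5 + M{\left(A{\left(-4,-4 \right)},11 \right)} 96 = \left(1 - 6\right) 5 + \left(\left(-4 - 4 - -16\right) + 11\right)^{2} \cdot 96 = \left(-5\right) 5 + \left(\left(-4 - 4 + 16\right) + 11\right)^{2} \cdot 96 = -25 + \left(8 + 11\right)^{2} \cdot 96 = -25 + 19^{2} \cdot 96 = -25 + 361 \cdot 96 = -25 + 34656 = 34631$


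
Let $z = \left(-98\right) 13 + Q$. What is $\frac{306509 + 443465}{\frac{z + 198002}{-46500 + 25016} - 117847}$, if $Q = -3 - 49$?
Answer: $- \frac{2014055177}{316502703} \approx -6.3635$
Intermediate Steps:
$Q = -52$ ($Q = -3 - 49 = -52$)
$z = -1326$ ($z = \left(-98\right) 13 - 52 = -1274 - 52 = -1326$)
$\frac{306509 + 443465}{\frac{z + 198002}{-46500 + 25016} - 117847} = \frac{306509 + 443465}{\frac{-1326 + 198002}{-46500 + 25016} - 117847} = \frac{749974}{\frac{196676}{-21484} - 117847} = \frac{749974}{196676 \left(- \frac{1}{21484}\right) - 117847} = \frac{749974}{- \frac{49169}{5371} - 117847} = \frac{749974}{- \frac{633005406}{5371}} = 749974 \left(- \frac{5371}{633005406}\right) = - \frac{2014055177}{316502703}$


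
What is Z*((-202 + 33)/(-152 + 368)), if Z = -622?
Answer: 52559/108 ≈ 486.66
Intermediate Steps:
Z*((-202 + 33)/(-152 + 368)) = -622*(-202 + 33)/(-152 + 368) = -(-105118)/216 = -622*(-169/216) = 52559/108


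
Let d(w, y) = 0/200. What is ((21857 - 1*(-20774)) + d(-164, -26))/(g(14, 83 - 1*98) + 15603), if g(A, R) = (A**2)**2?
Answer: 42631/54019 ≈ 0.78919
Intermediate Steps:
d(w, y) = 0 (d(w, y) = 0*(1/200) = 0)
g(A, R) = A**4
((21857 - 1*(-20774)) + d(-164, -26))/(g(14, 83 - 1*98) + 15603) = ((21857 - 1*(-20774)) + 0)/(14**4 + 15603) = ((21857 + 20774) + 0)/(38416 + 15603) = (42631 + 0)/54019 = 42631*(1/54019) = 42631/54019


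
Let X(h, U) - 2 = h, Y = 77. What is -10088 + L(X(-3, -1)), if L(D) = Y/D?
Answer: -10165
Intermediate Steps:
X(h, U) = 2 + h
L(D) = 77/D
-10088 + L(X(-3, -1)) = -10088 + 77/(2 - 3) = -10088 + 77/(-1) = -10088 + 77*(-1) = -10088 - 77 = -10165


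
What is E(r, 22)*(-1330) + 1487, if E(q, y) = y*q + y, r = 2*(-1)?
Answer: 30747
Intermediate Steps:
r = -2
E(q, y) = y + q*y (E(q, y) = q*y + y = y + q*y)
E(r, 22)*(-1330) + 1487 = (22*(1 - 2))*(-1330) + 1487 = (22*(-1))*(-1330) + 1487 = -22*(-1330) + 1487 = 29260 + 1487 = 30747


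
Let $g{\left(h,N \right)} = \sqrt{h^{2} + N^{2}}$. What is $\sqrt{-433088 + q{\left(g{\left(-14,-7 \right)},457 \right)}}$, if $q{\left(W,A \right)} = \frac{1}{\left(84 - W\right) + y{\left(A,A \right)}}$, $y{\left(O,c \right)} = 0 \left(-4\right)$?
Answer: $\frac{\sqrt{-254655737 + 21221312 \sqrt{5}}}{7 \sqrt{12 - \sqrt{5}}} \approx 658.09 i$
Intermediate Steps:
$y{\left(O,c \right)} = 0$
$g{\left(h,N \right)} = \sqrt{N^{2} + h^{2}}$
$q{\left(W,A \right)} = \frac{1}{84 - W}$ ($q{\left(W,A \right)} = \frac{1}{\left(84 - W\right) + 0} = \frac{1}{84 - W}$)
$\sqrt{-433088 + q{\left(g{\left(-14,-7 \right)},457 \right)}} = \sqrt{-433088 + \frac{1}{84 - \sqrt{\left(-7\right)^{2} + \left(-14\right)^{2}}}} = \sqrt{-433088 + \frac{1}{84 - \sqrt{49 + 196}}} = \sqrt{-433088 + \frac{1}{84 - \sqrt{245}}} = \sqrt{-433088 + \frac{1}{84 - 7 \sqrt{5}}}$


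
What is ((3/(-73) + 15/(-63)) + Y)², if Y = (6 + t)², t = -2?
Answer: 580810000/2350089 ≈ 247.14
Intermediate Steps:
Y = 16 (Y = (6 - 2)² = 4² = 16)
((3/(-73) + 15/(-63)) + Y)² = ((3/(-73) + 15/(-63)) + 16)² = ((3*(-1/73) + 15*(-1/63)) + 16)² = ((-3/73 - 5/21) + 16)² = (-428/1533 + 16)² = (24100/1533)² = 580810000/2350089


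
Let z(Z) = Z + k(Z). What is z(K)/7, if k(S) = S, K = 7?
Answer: 2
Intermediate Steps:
z(Z) = 2*Z (z(Z) = Z + Z = 2*Z)
z(K)/7 = (2*7)/7 = 14*(1/7) = 2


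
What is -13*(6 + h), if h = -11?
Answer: 65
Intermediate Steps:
-13*(6 + h) = -13*(6 - 11) = -13*(-5) = 65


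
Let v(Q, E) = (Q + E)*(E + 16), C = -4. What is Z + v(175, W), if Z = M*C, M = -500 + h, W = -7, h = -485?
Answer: 5452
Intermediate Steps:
v(Q, E) = (16 + E)*(E + Q) (v(Q, E) = (E + Q)*(16 + E) = (16 + E)*(E + Q))
M = -985 (M = -500 - 485 = -985)
Z = 3940 (Z = -985*(-4) = 3940)
Z + v(175, W) = 3940 + ((-7)² + 16*(-7) + 16*175 - 7*175) = 3940 + (49 - 112 + 2800 - 1225) = 3940 + 1512 = 5452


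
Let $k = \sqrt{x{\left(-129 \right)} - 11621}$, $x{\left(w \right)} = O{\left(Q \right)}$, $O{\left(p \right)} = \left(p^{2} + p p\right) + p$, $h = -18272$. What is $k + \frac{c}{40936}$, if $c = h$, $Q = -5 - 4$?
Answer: $- \frac{2284}{5117} + 2 i \sqrt{2867} \approx -0.44636 + 107.09 i$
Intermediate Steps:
$Q = -9$
$O{\left(p \right)} = p + 2 p^{2}$ ($O{\left(p \right)} = \left(p^{2} + p^{2}\right) + p = 2 p^{2} + p = p + 2 p^{2}$)
$x{\left(w \right)} = 153$ ($x{\left(w \right)} = - 9 \left(1 + 2 \left(-9\right)\right) = - 9 \left(1 - 18\right) = \left(-9\right) \left(-17\right) = 153$)
$c = -18272$
$k = 2 i \sqrt{2867}$ ($k = \sqrt{153 - 11621} = \sqrt{-11468} = 2 i \sqrt{2867} \approx 107.09 i$)
$k + \frac{c}{40936} = 2 i \sqrt{2867} - \frac{18272}{40936} = 2 i \sqrt{2867} - \frac{2284}{5117} = - \frac{2284}{5117} + 2 i \sqrt{2867}$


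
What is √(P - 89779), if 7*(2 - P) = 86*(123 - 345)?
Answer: I*√4265429/7 ≈ 295.04*I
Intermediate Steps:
P = 19106/7 (P = 2 - 86*(123 - 345)/7 = 2 - 86*(-222)/7 = 2 - ⅐*(-19092) = 2 + 19092/7 = 19106/7 ≈ 2729.4)
√(P - 89779) = √(19106/7 - 89779) = √(-609347/7) = I*√4265429/7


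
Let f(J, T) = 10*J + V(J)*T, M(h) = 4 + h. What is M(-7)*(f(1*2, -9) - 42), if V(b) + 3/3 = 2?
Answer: 93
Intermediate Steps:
V(b) = 1 (V(b) = -1 + 2 = 1)
f(J, T) = T + 10*J (f(J, T) = 10*J + 1*T = 10*J + T = T + 10*J)
M(-7)*(f(1*2, -9) - 42) = (4 - 7)*((-9 + 10*(1*2)) - 42) = -3*((-9 + 10*2) - 42) = -3*((-9 + 20) - 42) = -3*(11 - 42) = -3*(-31) = 93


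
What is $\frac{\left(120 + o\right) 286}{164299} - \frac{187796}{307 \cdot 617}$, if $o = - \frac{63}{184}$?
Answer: $- \frac{2242259288779}{2863164409852} \approx -0.78314$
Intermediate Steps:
$o = - \frac{63}{184}$ ($o = \left(-63\right) \frac{1}{184} = - \frac{63}{184} \approx -0.34239$)
$\frac{\left(120 + o\right) 286}{164299} - \frac{187796}{307 \cdot 617} = \frac{\left(120 - \frac{63}{184}\right) 286}{164299} - \frac{187796}{307 \cdot 617} = \frac{22017}{184} \cdot 286 \cdot \frac{1}{164299} - \frac{187796}{189419} = \frac{3148431}{92} \cdot \frac{1}{164299} - \frac{187796}{189419} = \frac{3148431}{15115508} - \frac{187796}{189419} = - \frac{2242259288779}{2863164409852}$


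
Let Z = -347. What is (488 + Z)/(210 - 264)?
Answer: -47/18 ≈ -2.6111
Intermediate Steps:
(488 + Z)/(210 - 264) = (488 - 347)/(210 - 264) = 141/(-54) = 141*(-1/54) = -47/18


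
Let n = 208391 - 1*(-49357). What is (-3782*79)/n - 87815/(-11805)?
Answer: 212300737/33807946 ≈ 6.2796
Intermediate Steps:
n = 257748 (n = 208391 + 49357 = 257748)
(-3782*79)/n - 87815/(-11805) = -3782*79/257748 - 87815/(-11805) = -298778*1/257748 - 87815*(-1/11805) = -149389/128874 + 17563/2361 = 212300737/33807946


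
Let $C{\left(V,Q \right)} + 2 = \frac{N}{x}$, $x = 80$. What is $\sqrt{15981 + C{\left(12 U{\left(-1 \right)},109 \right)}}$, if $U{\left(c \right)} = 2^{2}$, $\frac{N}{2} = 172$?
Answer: $\frac{\sqrt{1598330}}{10} \approx 126.43$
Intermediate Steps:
$N = 344$ ($N = 2 \cdot 172 = 344$)
$U{\left(c \right)} = 4$
$C{\left(V,Q \right)} = \frac{23}{10}$ ($C{\left(V,Q \right)} = -2 + \frac{344}{80} = -2 + 344 \cdot \frac{1}{80} = -2 + \frac{43}{10} = \frac{23}{10}$)
$\sqrt{15981 + C{\left(12 U{\left(-1 \right)},109 \right)}} = \sqrt{15981 + \frac{23}{10}} = \sqrt{\frac{159833}{10}} = \frac{\sqrt{1598330}}{10}$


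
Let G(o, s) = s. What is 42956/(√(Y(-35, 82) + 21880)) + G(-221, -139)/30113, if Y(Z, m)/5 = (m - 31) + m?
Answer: -139/30113 + 42956*√2505/7515 ≈ 286.08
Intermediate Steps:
Y(Z, m) = -155 + 10*m (Y(Z, m) = 5*((m - 31) + m) = 5*((-31 + m) + m) = 5*(-31 + 2*m) = -155 + 10*m)
42956/(√(Y(-35, 82) + 21880)) + G(-221, -139)/30113 = 42956/(√((-155 + 10*82) + 21880)) - 139/30113 = 42956/(√((-155 + 820) + 21880)) - 139*1/30113 = 42956/(√(665 + 21880)) - 139/30113 = 42956/(√22545) - 139/30113 = 42956/((3*√2505)) - 139/30113 = 42956*(√2505/7515) - 139/30113 = 42956*√2505/7515 - 139/30113 = -139/30113 + 42956*√2505/7515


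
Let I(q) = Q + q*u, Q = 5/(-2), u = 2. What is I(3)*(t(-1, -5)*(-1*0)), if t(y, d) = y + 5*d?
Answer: 0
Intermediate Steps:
Q = -5/2 (Q = 5*(-½) = -5/2 ≈ -2.5000)
I(q) = -5/2 + 2*q (I(q) = -5/2 + q*2 = -5/2 + 2*q)
I(3)*(t(-1, -5)*(-1*0)) = (-5/2 + 2*3)*((-1 + 5*(-5))*(-1*0)) = (-5/2 + 6)*((-1 - 25)*0) = 7*(-26*0)/2 = (7/2)*0 = 0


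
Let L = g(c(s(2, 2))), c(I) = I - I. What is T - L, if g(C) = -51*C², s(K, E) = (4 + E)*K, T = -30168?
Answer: -30168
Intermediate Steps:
s(K, E) = K*(4 + E)
c(I) = 0
L = 0 (L = -51*0² = -51*0 = 0)
T - L = -30168 - 1*0 = -30168 + 0 = -30168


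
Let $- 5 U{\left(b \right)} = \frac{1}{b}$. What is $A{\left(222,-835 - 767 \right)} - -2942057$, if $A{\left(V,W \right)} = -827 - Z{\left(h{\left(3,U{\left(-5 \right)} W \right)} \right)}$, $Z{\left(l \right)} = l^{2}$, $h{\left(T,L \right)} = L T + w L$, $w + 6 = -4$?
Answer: $\frac{1712514954}{625} \approx 2.74 \cdot 10^{6}$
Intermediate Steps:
$U{\left(b \right)} = - \frac{1}{5 b}$
$w = -10$ ($w = -6 - 4 = -10$)
$h{\left(T,L \right)} = - 10 L + L T$ ($h{\left(T,L \right)} = L T - 10 L = - 10 L + L T$)
$A{\left(V,W \right)} = -827 - \frac{49 W^{2}}{625}$ ($A{\left(V,W \right)} = -827 - \left(- \frac{1}{5 \left(-5\right)} W \left(-10 + 3\right)\right)^{2} = -827 - \left(\left(- \frac{1}{5}\right) \left(- \frac{1}{5}\right) W \left(-7\right)\right)^{2} = -827 - \left(\frac{W}{25} \left(-7\right)\right)^{2} = -827 - \left(- \frac{7 W}{25}\right)^{2} = -827 - \frac{49 W^{2}}{625}$)
$A{\left(222,-835 - 767 \right)} - -2942057 = \left(-827 - \frac{49 \left(-835 - 767\right)^{2}}{625}\right) - -2942057 = \left(-827 - \frac{49 \left(-835 - 767\right)^{2}}{625}\right) + 2942057 = \left(-827 - \frac{49 \left(-1602\right)^{2}}{625}\right) + 2942057 = \left(-827 - \frac{125753796}{625}\right) + 2942057 = - \frac{126270671}{625} + 2942057 = \frac{1712514954}{625}$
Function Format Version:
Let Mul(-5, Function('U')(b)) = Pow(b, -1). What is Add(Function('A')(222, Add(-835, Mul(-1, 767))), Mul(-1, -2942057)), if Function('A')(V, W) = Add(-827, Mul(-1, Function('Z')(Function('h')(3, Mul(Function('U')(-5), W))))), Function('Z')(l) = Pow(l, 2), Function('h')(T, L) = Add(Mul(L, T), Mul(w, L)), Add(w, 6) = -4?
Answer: Rational(1712514954, 625) ≈ 2.7400e+6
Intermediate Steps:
Function('U')(b) = Mul(Rational(-1, 5), Pow(b, -1))
w = -10 (w = Add(-6, -4) = -10)
Function('h')(T, L) = Add(Mul(-10, L), Mul(L, T)) (Function('h')(T, L) = Add(Mul(L, T), Mul(-10, L)) = Add(Mul(-10, L), Mul(L, T)))
Function('A')(V, W) = Add(-827, Mul(Rational(-49, 625), Pow(W, 2))) (Function('A')(V, W) = Add(-827, Mul(-1, Pow(Mul(Mul(Mul(Rational(-1, 5), Pow(-5, -1)), W), Add(-10, 3)), 2))) = Add(-827, Mul(-1, Pow(Mul(Mul(Mul(Rational(-1, 5), Rational(-1, 5)), W), -7), 2))) = Add(-827, Mul(-1, Pow(Mul(Mul(Rational(1, 25), W), -7), 2))) = Add(-827, Mul(-1, Pow(Mul(Rational(-7, 25), W), 2))) = Add(-827, Mul(-1, Mul(Rational(49, 625), Pow(W, 2)))) = Add(-827, Mul(Rational(-49, 625), Pow(W, 2))))
Add(Function('A')(222, Add(-835, Mul(-1, 767))), Mul(-1, -2942057)) = Add(Add(-827, Mul(Rational(-49, 625), Pow(Add(-835, Mul(-1, 767)), 2))), Mul(-1, -2942057)) = Add(Add(-827, Mul(Rational(-49, 625), Pow(Add(-835, -767), 2))), 2942057) = Add(Add(-827, Mul(Rational(-49, 625), Pow(-1602, 2))), 2942057) = Add(Add(-827, Mul(Rational(-49, 625), 2566404)), 2942057) = Add(Add(-827, Rational(-125753796, 625)), 2942057) = Add(Rational(-126270671, 625), 2942057) = Rational(1712514954, 625)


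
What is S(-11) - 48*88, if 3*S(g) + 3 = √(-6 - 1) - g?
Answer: -12664/3 + I*√7/3 ≈ -4221.3 + 0.88192*I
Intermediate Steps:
S(g) = -1 - g/3 + I*√7/3 (S(g) = -1 + (√(-6 - 1) - g)/3 = -1 + (√(-7) - g)/3 = -1 + (I*√7 - g)/3 = -1 + (-g + I*√7)/3 = -1 + (-g/3 + I*√7/3) = -1 - g/3 + I*√7/3)
S(-11) - 48*88 = (-1 - ⅓*(-11) + I*√7/3) - 48*88 = (-1 + 11/3 + I*√7/3) - 4224 = (8/3 + I*√7/3) - 4224 = -12664/3 + I*√7/3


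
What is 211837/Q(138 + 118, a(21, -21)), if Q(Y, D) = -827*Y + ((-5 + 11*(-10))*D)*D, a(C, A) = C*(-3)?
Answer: -211837/668147 ≈ -0.31705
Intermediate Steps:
a(C, A) = -3*C
Q(Y, D) = -827*Y - 115*D**2 (Q(Y, D) = -827*Y + ((-5 - 110)*D)*D = -827*Y + (-115*D)*D = -827*Y - 115*D**2)
211837/Q(138 + 118, a(21, -21)) = 211837/(-827*(138 + 118) - 115*(-3*21)**2) = 211837/(-827*256 - 115*(-63)**2) = 211837/(-211712 - 115*3969) = 211837/(-211712 - 456435) = 211837/(-668147) = 211837*(-1/668147) = -211837/668147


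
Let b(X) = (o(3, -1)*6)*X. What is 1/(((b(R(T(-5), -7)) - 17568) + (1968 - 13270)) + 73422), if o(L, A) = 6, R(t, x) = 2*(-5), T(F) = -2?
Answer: 1/44192 ≈ 2.2629e-5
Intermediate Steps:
R(t, x) = -10
b(X) = 36*X (b(X) = (6*6)*X = 36*X)
1/(((b(R(T(-5), -7)) - 17568) + (1968 - 13270)) + 73422) = 1/(((36*(-10) - 17568) + (1968 - 13270)) + 73422) = 1/(((-360 - 17568) - 11302) + 73422) = 1/((-17928 - 11302) + 73422) = 1/(-29230 + 73422) = 1/44192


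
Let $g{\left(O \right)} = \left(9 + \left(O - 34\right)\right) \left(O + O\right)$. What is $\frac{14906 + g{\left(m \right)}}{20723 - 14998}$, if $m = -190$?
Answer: $\frac{96606}{5725} \approx 16.874$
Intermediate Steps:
$g{\left(O \right)} = 2 O \left(-25 + O\right)$ ($g{\left(O \right)} = \left(9 + \left(-34 + O\right)\right) 2 O = \left(-25 + O\right) 2 O = 2 O \left(-25 + O\right)$)
$\frac{14906 + g{\left(m \right)}}{20723 - 14998} = \frac{14906 + 2 \left(-190\right) \left(-25 - 190\right)}{20723 - 14998} = \frac{14906 + 2 \left(-190\right) \left(-215\right)}{5725} = \left(14906 + 81700\right) \frac{1}{5725} = 96606 \cdot \frac{1}{5725} = \frac{96606}{5725}$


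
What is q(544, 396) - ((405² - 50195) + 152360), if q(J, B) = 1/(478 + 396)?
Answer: -232650059/874 ≈ -2.6619e+5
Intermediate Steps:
q(J, B) = 1/874
q(544, 396) - ((405² - 50195) + 152360) = 1/874 - ((405² - 50195) + 152360) = 1/874 - ((164025 - 50195) + 152360) = 1/874 - (113830 + 152360) = 1/874 - 1*266190 = 1/874 - 266190 = -232650059/874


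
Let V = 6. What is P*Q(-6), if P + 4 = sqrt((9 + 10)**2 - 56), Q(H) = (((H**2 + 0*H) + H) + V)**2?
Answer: -5184 + 1296*sqrt(305) ≈ 17450.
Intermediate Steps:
Q(H) = (6 + H + H**2)**2 (Q(H) = (((H**2 + 0*H) + H) + 6)**2 = (((H**2 + 0) + H) + 6)**2 = ((H**2 + H) + 6)**2 = ((H + H**2) + 6)**2 = (6 + H + H**2)**2)
P = -4 + sqrt(305) (P = -4 + sqrt((9 + 10)**2 - 56) = -4 + sqrt(19**2 - 56) = -4 + sqrt(361 - 56) = -4 + sqrt(305) ≈ 13.464)
P*Q(-6) = (-4 + sqrt(305))*(6 - 6 + (-6)**2)**2 = (-4 + sqrt(305))*(6 - 6 + 36)**2 = (-4 + sqrt(305))*36**2 = (-4 + sqrt(305))*1296 = -5184 + 1296*sqrt(305)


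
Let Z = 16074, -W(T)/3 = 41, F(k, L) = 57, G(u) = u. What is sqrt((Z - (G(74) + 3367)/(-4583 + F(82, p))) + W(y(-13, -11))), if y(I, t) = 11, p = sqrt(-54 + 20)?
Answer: 3*sqrt(37780858)/146 ≈ 126.30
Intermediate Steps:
p = I*sqrt(34) (p = sqrt(-34) = I*sqrt(34) ≈ 5.8309*I)
W(T) = -123 (W(T) = -3*41 = -123)
sqrt((Z - (G(74) + 3367)/(-4583 + F(82, p))) + W(y(-13, -11))) = sqrt((16074 - (74 + 3367)/(-4583 + 57)) - 123) = sqrt((16074 - 3441/(-4526)) - 123) = sqrt((16074 - 3441*(-1)/4526) - 123) = sqrt((16074 - 1*(-111/146)) - 123) = sqrt((16074 + 111/146) - 123) = sqrt(2346915/146 - 123) = sqrt(2328957/146) = 3*sqrt(37780858)/146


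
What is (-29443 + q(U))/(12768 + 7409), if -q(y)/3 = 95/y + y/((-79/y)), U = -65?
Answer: -30068683/20721779 ≈ -1.4511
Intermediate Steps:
q(y) = -285/y + 3*y**2/79 (q(y) = -3*(95/y + y/((-79/y))) = -3*(95/y + y*(-y/79)) = -3*(95/y - y**2/79) = -285/y + 3*y**2/79)
(-29443 + q(U))/(12768 + 7409) = (-29443 + (3/79)*(-7505 + (-65)**3)/(-65))/(12768 + 7409) = (-29443 + (3/79)*(-1/65)*(-7505 - 274625))/20177 = (-29443 + (3/79)*(-1/65)*(-282130))*(1/20177) = (-29443 + 169278/1027)*(1/20177) = -30068683/1027*1/20177 = -30068683/20721779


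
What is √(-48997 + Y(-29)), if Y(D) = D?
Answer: I*√49026 ≈ 221.42*I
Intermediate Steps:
√(-48997 + Y(-29)) = √(-48997 - 29) = √(-49026) = I*√49026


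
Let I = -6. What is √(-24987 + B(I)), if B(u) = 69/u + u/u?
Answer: 3*I*√11110/2 ≈ 158.11*I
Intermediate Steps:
B(u) = 1 + 69/u (B(u) = 69/u + 1 = 1 + 69/u)
√(-24987 + B(I)) = √(-24987 + (69 - 6)/(-6)) = √(-24987 - ⅙*63) = √(-24987 - 21/2) = √(-49995/2) = 3*I*√11110/2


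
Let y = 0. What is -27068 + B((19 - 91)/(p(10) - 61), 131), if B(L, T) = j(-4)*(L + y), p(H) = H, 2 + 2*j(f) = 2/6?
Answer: -460176/17 ≈ -27069.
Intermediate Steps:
j(f) = -5/6 (j(f) = -1 + (2/6)/2 = -1 + (2*(1/6))/2 = -1 + (1/2)*(1/3) = -1 + 1/6 = -5/6)
B(L, T) = -5*L/6 (B(L, T) = -5*(L + 0)/6 = -5*L/6)
-27068 + B((19 - 91)/(p(10) - 61), 131) = -27068 - 5*(19 - 91)/(6*(10 - 61)) = -27068 - (-60)/(-51) = -27068 - (-60)*(-1)/51 = -27068 - 5/6*24/17 = -27068 - 20/17 = -460176/17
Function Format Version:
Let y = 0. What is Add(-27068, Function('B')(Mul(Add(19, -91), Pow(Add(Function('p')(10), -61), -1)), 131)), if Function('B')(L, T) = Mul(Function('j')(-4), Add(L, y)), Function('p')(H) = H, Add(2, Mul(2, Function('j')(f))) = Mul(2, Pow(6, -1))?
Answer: Rational(-460176, 17) ≈ -27069.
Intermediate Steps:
Function('j')(f) = Rational(-5, 6) (Function('j')(f) = Add(-1, Mul(Rational(1, 2), Mul(2, Pow(6, -1)))) = Add(-1, Mul(Rational(1, 2), Mul(2, Rational(1, 6)))) = Add(-1, Mul(Rational(1, 2), Rational(1, 3))) = Add(-1, Rational(1, 6)) = Rational(-5, 6))
Function('B')(L, T) = Mul(Rational(-5, 6), L) (Function('B')(L, T) = Mul(Rational(-5, 6), Add(L, 0)) = Mul(Rational(-5, 6), L))
Add(-27068, Function('B')(Mul(Add(19, -91), Pow(Add(Function('p')(10), -61), -1)), 131)) = Add(-27068, Mul(Rational(-5, 6), Mul(Add(19, -91), Pow(Add(10, -61), -1)))) = Add(-27068, Mul(Rational(-5, 6), Mul(-72, Pow(-51, -1)))) = Add(-27068, Mul(Rational(-5, 6), Mul(-72, Rational(-1, 51)))) = Add(-27068, Mul(Rational(-5, 6), Rational(24, 17))) = Add(-27068, Rational(-20, 17)) = Rational(-460176, 17)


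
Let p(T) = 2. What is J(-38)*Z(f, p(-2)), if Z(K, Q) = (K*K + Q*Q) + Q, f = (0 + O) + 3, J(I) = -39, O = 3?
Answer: -1638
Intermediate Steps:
f = 6 (f = (0 + 3) + 3 = 3 + 3 = 6)
Z(K, Q) = Q + K**2 + Q**2 (Z(K, Q) = (K**2 + Q**2) + Q = Q + K**2 + Q**2)
J(-38)*Z(f, p(-2)) = -39*(2 + 6**2 + 2**2) = -39*(2 + 36 + 4) = -39*42 = -1638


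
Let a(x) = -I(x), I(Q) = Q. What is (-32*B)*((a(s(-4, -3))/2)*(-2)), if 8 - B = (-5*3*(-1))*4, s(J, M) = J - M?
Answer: -1664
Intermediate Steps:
a(x) = -x
B = -52 (B = 8 - -5*3*(-1)*4 = 8 - (-15*(-1))*4 = 8 - 15*4 = 8 - 1*60 = 8 - 60 = -52)
(-32*B)*((a(s(-4, -3))/2)*(-2)) = (-32*(-52))*((-(-4 - 1*(-3))/2)*(-2)) = 1664*((-(-4 + 3)*(½))*(-2)) = 1664*((-1*(-1)*(½))*(-2)) = 1664*((1*(½))*(-2)) = 1664*((½)*(-2)) = 1664*(-1) = -1664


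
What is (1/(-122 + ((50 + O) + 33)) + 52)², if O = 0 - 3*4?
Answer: 7027801/2601 ≈ 2702.0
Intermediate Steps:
O = -12 (O = 0 - 12 = -12)
(1/(-122 + ((50 + O) + 33)) + 52)² = (1/(-122 + ((50 - 12) + 33)) + 52)² = (1/(-122 + (38 + 33)) + 52)² = (1/(-122 + 71) + 52)² = (1/(-51) + 52)² = (-1/51 + 52)² = (2651/51)² = 7027801/2601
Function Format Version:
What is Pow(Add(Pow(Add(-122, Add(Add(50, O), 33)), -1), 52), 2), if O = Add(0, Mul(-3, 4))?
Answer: Rational(7027801, 2601) ≈ 2702.0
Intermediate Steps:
O = -12 (O = Add(0, -12) = -12)
Pow(Add(Pow(Add(-122, Add(Add(50, O), 33)), -1), 52), 2) = Pow(Add(Pow(Add(-122, Add(Add(50, -12), 33)), -1), 52), 2) = Pow(Add(Pow(Add(-122, Add(38, 33)), -1), 52), 2) = Pow(Add(Pow(Add(-122, 71), -1), 52), 2) = Pow(Add(Pow(-51, -1), 52), 2) = Pow(Add(Rational(-1, 51), 52), 2) = Pow(Rational(2651, 51), 2) = Rational(7027801, 2601)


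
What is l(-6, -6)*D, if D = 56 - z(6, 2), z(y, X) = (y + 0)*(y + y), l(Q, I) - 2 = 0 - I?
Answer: -128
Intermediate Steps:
l(Q, I) = 2 - I (l(Q, I) = 2 + (0 - I) = 2 - I)
z(y, X) = 2*y**2 (z(y, X) = y*(2*y) = 2*y**2)
D = -16 (D = 56 - 2*6**2 = 56 - 2*36 = 56 - 1*72 = 56 - 72 = -16)
l(-6, -6)*D = (2 - 1*(-6))*(-16) = (2 + 6)*(-16) = 8*(-16) = -128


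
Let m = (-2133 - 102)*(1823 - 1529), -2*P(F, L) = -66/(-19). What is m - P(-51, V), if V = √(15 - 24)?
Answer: -12484677/19 ≈ -6.5709e+5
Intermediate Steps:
V = 3*I (V = √(-9) = 3*I ≈ 3.0*I)
P(F, L) = -33/19 (P(F, L) = -(-33)/(-19) = -(-33)*(-1)/19 = -½*66/19 = -33/19)
m = -657090 (m = -2235*294 = -657090)
m - P(-51, V) = -657090 - 1*(-33/19) = -657090 + 33/19 = -12484677/19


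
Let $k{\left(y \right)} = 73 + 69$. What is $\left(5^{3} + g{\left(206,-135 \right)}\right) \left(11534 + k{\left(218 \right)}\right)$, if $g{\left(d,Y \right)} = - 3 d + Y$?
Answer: $-7332528$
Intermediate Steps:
$k{\left(y \right)} = 142$
$g{\left(d,Y \right)} = Y - 3 d$
$\left(5^{3} + g{\left(206,-135 \right)}\right) \left(11534 + k{\left(218 \right)}\right) = \left(5^{3} - 753\right) \left(11534 + 142\right) = \left(125 - 753\right) 11676 = \left(-628\right) 11676 = -7332528$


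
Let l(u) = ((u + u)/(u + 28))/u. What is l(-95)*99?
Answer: -198/67 ≈ -2.9552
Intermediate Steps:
l(u) = 2/(28 + u) (l(u) = ((2*u)/(28 + u))/u = (2*u/(28 + u))/u = 2/(28 + u))
l(-95)*99 = (2/(28 - 95))*99 = (2/(-67))*99 = (2*(-1/67))*99 = -2/67*99 = -198/67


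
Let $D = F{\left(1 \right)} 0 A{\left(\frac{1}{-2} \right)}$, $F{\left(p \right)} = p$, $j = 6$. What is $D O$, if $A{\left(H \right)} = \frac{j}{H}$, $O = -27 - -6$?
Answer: $0$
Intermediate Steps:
$O = -21$ ($O = -27 + 6 = -21$)
$A{\left(H \right)} = \frac{6}{H}$
$D = 0$ ($D = 1 \cdot 0 \frac{6}{\frac{1}{-2}} = 0 \frac{6}{- \frac{1}{2}} = 0 \cdot 6 \left(-2\right) = 0 \left(-12\right) = 0$)
$D O = 0 \left(-21\right) = 0$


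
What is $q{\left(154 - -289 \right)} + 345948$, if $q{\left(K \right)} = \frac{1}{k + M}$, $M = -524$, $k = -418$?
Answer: $\frac{325883015}{942} \approx 3.4595 \cdot 10^{5}$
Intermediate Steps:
$q{\left(K \right)} = - \frac{1}{942}$ ($q{\left(K \right)} = \frac{1}{-418 - 524} = \frac{1}{-942} = - \frac{1}{942}$)
$q{\left(154 - -289 \right)} + 345948 = - \frac{1}{942} + 345948 = \frac{325883015}{942}$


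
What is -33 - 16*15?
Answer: -273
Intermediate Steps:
-33 - 16*15 = -33 - 240 = -273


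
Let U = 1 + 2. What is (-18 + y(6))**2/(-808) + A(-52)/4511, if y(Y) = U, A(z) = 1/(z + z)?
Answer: -1649347/5922943 ≈ -0.27847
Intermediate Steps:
A(z) = 1/(2*z)
U = 3
y(Y) = 3
(-18 + y(6))**2/(-808) + A(-52)/4511 = (-18 + 3)**2/(-808) + ((1/2)/(-52))/4511 = (-15)**2*(-1/808) + ((1/2)*(-1/52))*(1/4511) = 225*(-1/808) - 1/104*1/4511 = -225/808 - 1/469144 = -1649347/5922943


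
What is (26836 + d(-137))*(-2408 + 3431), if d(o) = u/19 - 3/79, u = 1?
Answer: 41207317734/1501 ≈ 2.7453e+7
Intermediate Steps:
d(o) = 22/1501 (d(o) = 1/19 - 3/79 = 22/1501)
(26836 + d(-137))*(-2408 + 3431) = (26836 + 22/1501)*(-2408 + 3431) = (40280858/1501)*1023 = 41207317734/1501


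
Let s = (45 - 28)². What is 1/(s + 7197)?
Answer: 1/7486 ≈ 0.00013358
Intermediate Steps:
s = 289 (s = 17² = 289)
1/(s + 7197) = 1/(289 + 7197) = 1/7486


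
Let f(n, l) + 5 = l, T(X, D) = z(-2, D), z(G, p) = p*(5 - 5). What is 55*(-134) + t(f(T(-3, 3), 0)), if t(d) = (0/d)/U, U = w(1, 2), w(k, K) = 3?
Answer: -7370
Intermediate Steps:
z(G, p) = 0 (z(G, p) = p*0 = 0)
T(X, D) = 0
f(n, l) = -5 + l
U = 3
t(d) = 0 (t(d) = (0/d)/3 = 0*(⅓) = 0)
55*(-134) + t(f(T(-3, 3), 0)) = 55*(-134) + 0 = -7370 + 0 = -7370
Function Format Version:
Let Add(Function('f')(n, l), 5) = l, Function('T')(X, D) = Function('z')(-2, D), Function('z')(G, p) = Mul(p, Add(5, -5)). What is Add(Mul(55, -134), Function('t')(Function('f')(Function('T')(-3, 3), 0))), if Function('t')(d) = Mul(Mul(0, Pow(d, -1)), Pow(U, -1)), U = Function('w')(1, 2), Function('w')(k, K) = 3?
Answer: -7370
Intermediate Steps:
Function('z')(G, p) = 0 (Function('z')(G, p) = Mul(p, 0) = 0)
Function('T')(X, D) = 0
Function('f')(n, l) = Add(-5, l)
U = 3
Function('t')(d) = 0 (Function('t')(d) = Mul(Mul(0, Pow(d, -1)), Pow(3, -1)) = Mul(0, Rational(1, 3)) = 0)
Add(Mul(55, -134), Function('t')(Function('f')(Function('T')(-3, 3), 0))) = Add(Mul(55, -134), 0) = Add(-7370, 0) = -7370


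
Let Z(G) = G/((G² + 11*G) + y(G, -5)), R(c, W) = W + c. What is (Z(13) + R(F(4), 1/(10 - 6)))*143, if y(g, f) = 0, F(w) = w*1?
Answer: 14729/24 ≈ 613.71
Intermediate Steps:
F(w) = w
Z(G) = G/(G² + 11*G) (Z(G) = G/((G² + 11*G) + 0) = G/(G² + 11*G))
(Z(13) + R(F(4), 1/(10 - 6)))*143 = (1/(11 + 13) + (1/(10 - 6) + 4))*143 = (1/24 + (1/4 + 4))*143 = (1/24 + (¼ + 4))*143 = (1/24 + 17/4)*143 = (103/24)*143 = 14729/24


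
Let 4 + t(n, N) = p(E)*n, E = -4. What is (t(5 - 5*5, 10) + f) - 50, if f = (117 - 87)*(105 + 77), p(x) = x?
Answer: 5486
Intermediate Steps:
t(n, N) = -4 - 4*n
f = 5460 (f = 30*182 = 5460)
(t(5 - 5*5, 10) + f) - 50 = ((-4 - 4*(5 - 5*5)) + 5460) - 50 = ((-4 - 4*(5 - 25)) + 5460) - 50 = ((-4 - 4*(-20)) + 5460) - 50 = ((-4 + 80) + 5460) - 50 = (76 + 5460) - 50 = 5536 - 50 = 5486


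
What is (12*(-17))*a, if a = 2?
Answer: -408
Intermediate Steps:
(12*(-17))*a = (12*(-17))*2 = -204*2 = -408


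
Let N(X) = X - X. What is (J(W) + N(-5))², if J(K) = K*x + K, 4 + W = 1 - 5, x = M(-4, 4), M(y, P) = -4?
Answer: 576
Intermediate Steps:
x = -4
N(X) = 0
W = -8 (W = -4 + (1 - 5) = -4 - 4 = -8)
J(K) = -3*K (J(K) = K*(-4) + K = -4*K + K = -3*K)
(J(W) + N(-5))² = (-3*(-8) + 0)² = (24 + 0)² = 24² = 576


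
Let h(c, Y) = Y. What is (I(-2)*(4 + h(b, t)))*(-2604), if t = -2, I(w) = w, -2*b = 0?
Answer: 10416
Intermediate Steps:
b = 0 (b = -1/2*0 = 0)
(I(-2)*(4 + h(b, t)))*(-2604) = -2*(4 - 2)*(-2604) = -2*2*(-2604) = -4*(-2604) = 10416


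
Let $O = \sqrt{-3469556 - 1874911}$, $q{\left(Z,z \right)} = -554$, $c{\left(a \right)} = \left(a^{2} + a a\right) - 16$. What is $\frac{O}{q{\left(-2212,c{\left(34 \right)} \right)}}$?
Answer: $- \frac{i \sqrt{5344467}}{554} \approx - 4.1729 i$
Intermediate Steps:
$c{\left(a \right)} = -16 + 2 a^{2}$ ($c{\left(a \right)} = \left(a^{2} + a^{2}\right) - 16 = 2 a^{2} - 16 = -16 + 2 a^{2}$)
$O = i \sqrt{5344467}$ ($O = \sqrt{-5344467} = i \sqrt{5344467} \approx 2311.8 i$)
$\frac{O}{q{\left(-2212,c{\left(34 \right)} \right)}} = \frac{i \sqrt{5344467}}{-554} = i \sqrt{5344467} \left(- \frac{1}{554}\right) = - \frac{i \sqrt{5344467}}{554}$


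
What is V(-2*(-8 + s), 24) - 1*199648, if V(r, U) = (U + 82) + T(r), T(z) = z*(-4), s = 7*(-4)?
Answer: -199830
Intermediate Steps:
s = -28
T(z) = -4*z
V(r, U) = 82 + U - 4*r (V(r, U) = (U + 82) - 4*r = (82 + U) - 4*r = 82 + U - 4*r)
V(-2*(-8 + s), 24) - 1*199648 = (82 + 24 - (-8)*(-8 - 28)) - 1*199648 = (82 + 24 - (-8)*(-36)) - 199648 = (82 + 24 - 4*72) - 199648 = (82 + 24 - 288) - 199648 = -182 - 199648 = -199830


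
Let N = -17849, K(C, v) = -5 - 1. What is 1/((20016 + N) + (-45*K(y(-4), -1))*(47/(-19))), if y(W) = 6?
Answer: 19/28483 ≈ 0.00066706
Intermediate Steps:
K(C, v) = -6
1/((20016 + N) + (-45*K(y(-4), -1))*(47/(-19))) = 1/((20016 - 17849) + (-45*(-6))*(47/(-19))) = 1/(2167 + 270*(47*(-1/19))) = 1/(2167 + 270*(-47/19)) = 1/(2167 - 12690/19) = 1/(28483/19) = 19/28483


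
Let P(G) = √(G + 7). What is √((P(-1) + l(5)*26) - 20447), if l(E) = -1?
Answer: √(-20473 + √6) ≈ 143.08*I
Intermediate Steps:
P(G) = √(7 + G)
√((P(-1) + l(5)*26) - 20447) = √((√(7 - 1) - 1*26) - 20447) = √((√6 - 26) - 20447) = √((-26 + √6) - 20447) = √(-20473 + √6)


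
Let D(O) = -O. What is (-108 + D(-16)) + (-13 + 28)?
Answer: -77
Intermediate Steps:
(-108 + D(-16)) + (-13 + 28) = (-108 - 1*(-16)) + (-13 + 28) = (-108 + 16) + 15 = -92 + 15 = -77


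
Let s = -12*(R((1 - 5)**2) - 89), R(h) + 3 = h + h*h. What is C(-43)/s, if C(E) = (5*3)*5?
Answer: -5/144 ≈ -0.034722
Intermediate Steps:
C(E) = 75 (C(E) = 15*5 = 75)
R(h) = -3 + h + h**2 (R(h) = -3 + (h + h*h) = -3 + (h + h**2) = -3 + h + h**2)
s = -2160 (s = -12*((-3 + (1 - 5)**2 + ((1 - 5)**2)**2) - 89) = -12*((-3 + (-4)**2 + ((-4)**2)**2) - 89) = -12*((-3 + 16 + 16**2) - 89) = -12*((-3 + 16 + 256) - 89) = -12*(269 - 89) = -12*180 = -2160)
C(-43)/s = 75/(-2160) = 75*(-1/2160) = -5/144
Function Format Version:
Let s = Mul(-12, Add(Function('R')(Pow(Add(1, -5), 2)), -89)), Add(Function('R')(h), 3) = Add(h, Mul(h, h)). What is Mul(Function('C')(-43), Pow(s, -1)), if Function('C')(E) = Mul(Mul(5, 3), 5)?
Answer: Rational(-5, 144) ≈ -0.034722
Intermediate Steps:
Function('C')(E) = 75 (Function('C')(E) = Mul(15, 5) = 75)
Function('R')(h) = Add(-3, h, Pow(h, 2)) (Function('R')(h) = Add(-3, Add(h, Mul(h, h))) = Add(-3, Add(h, Pow(h, 2))) = Add(-3, h, Pow(h, 2)))
s = -2160 (s = Mul(-12, Add(Add(-3, Pow(Add(1, -5), 2), Pow(Pow(Add(1, -5), 2), 2)), -89)) = Mul(-12, Add(Add(-3, Pow(-4, 2), Pow(Pow(-4, 2), 2)), -89)) = Mul(-12, Add(Add(-3, 16, Pow(16, 2)), -89)) = Mul(-12, Add(Add(-3, 16, 256), -89)) = Mul(-12, Add(269, -89)) = Mul(-12, 180) = -2160)
Mul(Function('C')(-43), Pow(s, -1)) = Mul(75, Pow(-2160, -1)) = Mul(75, Rational(-1, 2160)) = Rational(-5, 144)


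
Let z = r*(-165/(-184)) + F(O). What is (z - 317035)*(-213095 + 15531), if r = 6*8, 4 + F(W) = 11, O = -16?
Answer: 1440370766856/23 ≈ 6.2625e+10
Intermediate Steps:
F(W) = 7 (F(W) = -4 + 11 = 7)
r = 48
z = 1151/23 (z = 48*(-165/(-184)) + 7 = 48*(-165*(-1/184)) + 7 = 48*(165/184) + 7 = 990/23 + 7 = 1151/23 ≈ 50.043)
(z - 317035)*(-213095 + 15531) = (1151/23 - 317035)*(-213095 + 15531) = -7290654/23*(-197564) = 1440370766856/23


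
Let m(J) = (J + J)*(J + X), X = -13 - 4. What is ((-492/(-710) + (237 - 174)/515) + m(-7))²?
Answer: 151675259553801/1336999225 ≈ 1.1344e+5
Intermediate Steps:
X = -17
m(J) = 2*J*(-17 + J) (m(J) = (J + J)*(J - 17) = (2*J)*(-17 + J) = 2*J*(-17 + J))
((-492/(-710) + (237 - 174)/515) + m(-7))² = ((-492/(-710) + (237 - 174)/515) + 2*(-7)*(-17 - 7))² = ((-492*(-1/710) + 63*(1/515)) + 2*(-7)*(-24))² = ((246/355 + 63/515) + 336)² = (29811/36565 + 336)² = (12315651/36565)² = 151675259553801/1336999225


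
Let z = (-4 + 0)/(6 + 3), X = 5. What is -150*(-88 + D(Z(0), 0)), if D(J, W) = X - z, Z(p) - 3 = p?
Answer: 37150/3 ≈ 12383.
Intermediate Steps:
Z(p) = 3 + p
z = -4/9 ≈ -0.44444
D(J, W) = 49/9 (D(J, W) = 5 - 1*(-4/9) = 5 + 4/9 = 49/9)
-150*(-88 + D(Z(0), 0)) = -150*(-88 + 49/9) = -150*(-743/9) = 37150/3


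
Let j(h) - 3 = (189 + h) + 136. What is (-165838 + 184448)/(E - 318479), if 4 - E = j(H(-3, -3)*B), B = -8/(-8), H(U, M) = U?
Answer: -1861/31880 ≈ -0.058375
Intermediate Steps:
B = 1 (B = -8*(-⅛) = 1)
j(h) = 328 + h (j(h) = 3 + ((189 + h) + 136) = 3 + (325 + h) = 328 + h)
E = -321 (E = 4 - (328 - 3*1) = 4 - (328 - 3) = 4 - 1*325 = 4 - 325 = -321)
(-165838 + 184448)/(E - 318479) = (-165838 + 184448)/(-321 - 318479) = 18610/(-318800) = 18610*(-1/318800) = -1861/31880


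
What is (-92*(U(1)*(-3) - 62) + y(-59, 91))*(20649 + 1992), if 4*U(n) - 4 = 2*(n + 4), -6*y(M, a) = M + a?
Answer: 150894718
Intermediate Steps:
y(M, a) = -M/6 - a/6 (y(M, a) = -(M + a)/6 = -M/6 - a/6)
U(n) = 3 + n/2 (U(n) = 1 + (2*(n + 4))/4 = 1 + (2*(4 + n))/4 = 1 + (8 + 2*n)/4 = 1 + (2 + n/2) = 3 + n/2)
(-92*(U(1)*(-3) - 62) + y(-59, 91))*(20649 + 1992) = (-92*((3 + (½)*1)*(-3) - 62) + (-⅙*(-59) - ⅙*91))*(20649 + 1992) = (-92*((3 + ½)*(-3) - 62) + (59/6 - 91/6))*22641 = (-92*((7/2)*(-3) - 62) - 16/3)*22641 = (-92*(-21/2 - 62) - 16/3)*22641 = (-92*(-145/2) - 16/3)*22641 = (6670 - 16/3)*22641 = (19994/3)*22641 = 150894718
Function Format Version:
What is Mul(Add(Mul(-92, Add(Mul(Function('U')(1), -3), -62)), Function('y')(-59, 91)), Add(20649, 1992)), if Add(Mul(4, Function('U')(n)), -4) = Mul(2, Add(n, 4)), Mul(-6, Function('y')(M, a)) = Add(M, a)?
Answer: 150894718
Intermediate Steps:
Function('y')(M, a) = Add(Mul(Rational(-1, 6), M), Mul(Rational(-1, 6), a)) (Function('y')(M, a) = Mul(Rational(-1, 6), Add(M, a)) = Add(Mul(Rational(-1, 6), M), Mul(Rational(-1, 6), a)))
Function('U')(n) = Add(3, Mul(Rational(1, 2), n)) (Function('U')(n) = Add(1, Mul(Rational(1, 4), Mul(2, Add(n, 4)))) = Add(1, Mul(Rational(1, 4), Mul(2, Add(4, n)))) = Add(1, Mul(Rational(1, 4), Add(8, Mul(2, n)))) = Add(1, Add(2, Mul(Rational(1, 2), n))) = Add(3, Mul(Rational(1, 2), n)))
Mul(Add(Mul(-92, Add(Mul(Function('U')(1), -3), -62)), Function('y')(-59, 91)), Add(20649, 1992)) = Mul(Add(Mul(-92, Add(Mul(Add(3, Mul(Rational(1, 2), 1)), -3), -62)), Add(Mul(Rational(-1, 6), -59), Mul(Rational(-1, 6), 91))), Add(20649, 1992)) = Mul(Add(Mul(-92, Add(Mul(Add(3, Rational(1, 2)), -3), -62)), Add(Rational(59, 6), Rational(-91, 6))), 22641) = Mul(Add(Mul(-92, Add(Mul(Rational(7, 2), -3), -62)), Rational(-16, 3)), 22641) = Mul(Add(Mul(-92, Add(Rational(-21, 2), -62)), Rational(-16, 3)), 22641) = Mul(Add(Mul(-92, Rational(-145, 2)), Rational(-16, 3)), 22641) = Mul(Add(6670, Rational(-16, 3)), 22641) = Mul(Rational(19994, 3), 22641) = 150894718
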